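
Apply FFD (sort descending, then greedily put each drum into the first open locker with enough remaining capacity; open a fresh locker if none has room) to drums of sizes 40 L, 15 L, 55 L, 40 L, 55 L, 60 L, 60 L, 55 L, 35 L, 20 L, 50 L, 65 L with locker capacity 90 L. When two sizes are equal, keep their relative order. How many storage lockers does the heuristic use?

8

Sorted descending: 65, 60, 60, 55, 55, 55, 50, 40, 40, 35, 20, 15.
  65 → locker 1 (new)  [load 65/90]
  60 → locker 2 (new)  [load 60/90]
  60 → locker 3 (new)  [load 60/90]
  55 → locker 4 (new)  [load 55/90]
  55 → locker 5 (new)  [load 55/90]
  55 → locker 6 (new)  [load 55/90]
  50 → locker 7 (new)  [load 50/90]
  40 → locker 7  [load 90/90]
  40 → locker 8 (new)  [load 40/90]
  35 → locker 4  [load 90/90]
  20 → locker 1  [load 85/90]
  15 → locker 2  [load 75/90]
8 storage lockers opened.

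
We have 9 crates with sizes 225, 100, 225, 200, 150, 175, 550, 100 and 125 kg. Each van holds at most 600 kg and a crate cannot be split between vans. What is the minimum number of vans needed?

Total = 550 + 225 + 225 + 200 + 175 + 150 + 125 + 100 + 100 = 1850 kg.
Lower bound: ⌈1850/600⌉ = 4 vans.
A packing using 4 vans:
  van 1: 550 = 550
  van 2: 225 + 225 + 150 = 600
  van 3: 200 + 175 + 125 + 100 = 600
  van 4: 100 = 100
This matches the lower bound, so 4 is optimal.

4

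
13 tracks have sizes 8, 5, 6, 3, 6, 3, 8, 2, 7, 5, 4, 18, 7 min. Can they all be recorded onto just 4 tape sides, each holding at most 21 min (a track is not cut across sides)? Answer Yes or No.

Yes

A valid assignment using 4 tape sides:
  side 1: 18 + 3 = 21
  side 2: 8 + 8 + 5 = 21
  side 3: 7 + 7 + 6 = 20
  side 4: 6 + 5 + 4 + 3 + 2 = 20
Every load is within 21 min, so 4 tape sides suffice.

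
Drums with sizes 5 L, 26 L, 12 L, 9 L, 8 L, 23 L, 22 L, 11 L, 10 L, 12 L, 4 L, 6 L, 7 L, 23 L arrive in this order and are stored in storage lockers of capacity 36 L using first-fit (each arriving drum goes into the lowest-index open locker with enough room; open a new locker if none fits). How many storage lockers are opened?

  5 → locker 1 (new)  [load 5/36]
  26 → locker 1  [load 31/36]
  12 → locker 2 (new)  [load 12/36]
  9 → locker 2  [load 21/36]
  8 → locker 2  [load 29/36]
  23 → locker 3 (new)  [load 23/36]
  22 → locker 4 (new)  [load 22/36]
  11 → locker 3  [load 34/36]
  10 → locker 4  [load 32/36]
  12 → locker 5 (new)  [load 12/36]
  4 → locker 1  [load 35/36]
  6 → locker 2  [load 35/36]
  7 → locker 5  [load 19/36]
  23 → locker 6 (new)  [load 23/36]
6 storage lockers opened.

6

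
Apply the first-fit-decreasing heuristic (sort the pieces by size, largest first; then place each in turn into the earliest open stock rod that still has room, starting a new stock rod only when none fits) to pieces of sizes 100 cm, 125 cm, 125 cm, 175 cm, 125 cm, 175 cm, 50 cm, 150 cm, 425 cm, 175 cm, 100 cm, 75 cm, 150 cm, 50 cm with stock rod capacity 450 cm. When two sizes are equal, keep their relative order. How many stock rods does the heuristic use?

Sorted descending: 425, 175, 175, 175, 150, 150, 125, 125, 125, 100, 100, 75, 50, 50.
  425 → stock rod 1 (new)  [load 425/450]
  175 → stock rod 2 (new)  [load 175/450]
  175 → stock rod 2  [load 350/450]
  175 → stock rod 3 (new)  [load 175/450]
  150 → stock rod 3  [load 325/450]
  150 → stock rod 4 (new)  [load 150/450]
  125 → stock rod 3  [load 450/450]
  125 → stock rod 4  [load 275/450]
  125 → stock rod 4  [load 400/450]
  100 → stock rod 2  [load 450/450]
  100 → stock rod 5 (new)  [load 100/450]
  75 → stock rod 5  [load 175/450]
  50 → stock rod 4  [load 450/450]
  50 → stock rod 5  [load 225/450]
5 stock rods opened.

5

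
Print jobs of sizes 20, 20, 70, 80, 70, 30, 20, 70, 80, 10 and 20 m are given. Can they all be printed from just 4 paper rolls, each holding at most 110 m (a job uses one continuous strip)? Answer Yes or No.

No

Total = 490 m; ⌈490/110⌉ = 5.
At least 5 paper rolls are required, but only 4 are allowed.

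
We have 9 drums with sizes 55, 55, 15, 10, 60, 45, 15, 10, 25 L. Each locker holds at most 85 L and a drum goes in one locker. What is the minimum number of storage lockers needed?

4

Total = 60 + 55 + 55 + 45 + 25 + 15 + 15 + 10 + 10 = 290 L.
Lower bound: ⌈290/85⌉ = 4 storage lockers.
A packing using 4 storage lockers:
  locker 1: 60 + 25 = 85
  locker 2: 55 + 15 + 15 = 85
  locker 3: 55 + 10 + 10 = 75
  locker 4: 45 = 45
This matches the lower bound, so 4 is optimal.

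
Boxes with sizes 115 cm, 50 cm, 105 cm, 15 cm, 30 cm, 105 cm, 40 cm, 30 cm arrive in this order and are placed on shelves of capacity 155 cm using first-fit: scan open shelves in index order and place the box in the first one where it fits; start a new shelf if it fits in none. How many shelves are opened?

4

  115 → shelf 1 (new)  [load 115/155]
  50 → shelf 2 (new)  [load 50/155]
  105 → shelf 2  [load 155/155]
  15 → shelf 1  [load 130/155]
  30 → shelf 3 (new)  [load 30/155]
  105 → shelf 3  [load 135/155]
  40 → shelf 4 (new)  [load 40/155]
  30 → shelf 4  [load 70/155]
4 shelves opened.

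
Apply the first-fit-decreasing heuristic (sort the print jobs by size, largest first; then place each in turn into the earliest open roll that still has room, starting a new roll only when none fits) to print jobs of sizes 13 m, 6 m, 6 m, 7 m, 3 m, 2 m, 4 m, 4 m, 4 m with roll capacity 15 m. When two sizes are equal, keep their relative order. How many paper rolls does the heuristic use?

Sorted descending: 13, 7, 6, 6, 4, 4, 4, 3, 2.
  13 → roll 1 (new)  [load 13/15]
  7 → roll 2 (new)  [load 7/15]
  6 → roll 2  [load 13/15]
  6 → roll 3 (new)  [load 6/15]
  4 → roll 3  [load 10/15]
  4 → roll 3  [load 14/15]
  4 → roll 4 (new)  [load 4/15]
  3 → roll 4  [load 7/15]
  2 → roll 1  [load 15/15]
4 paper rolls opened.

4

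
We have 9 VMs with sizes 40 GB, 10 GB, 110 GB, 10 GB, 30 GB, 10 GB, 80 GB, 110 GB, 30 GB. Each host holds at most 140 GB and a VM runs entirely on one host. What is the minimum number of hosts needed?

Total = 110 + 110 + 80 + 40 + 30 + 30 + 10 + 10 + 10 = 430 GB.
Lower bound: ⌈430/140⌉ = 4 hosts.
A packing using 4 hosts:
  host 1: 110 + 30 = 140
  host 2: 110 + 30 = 140
  host 3: 80 + 40 + 10 + 10 = 140
  host 4: 10 = 10
This matches the lower bound, so 4 is optimal.

4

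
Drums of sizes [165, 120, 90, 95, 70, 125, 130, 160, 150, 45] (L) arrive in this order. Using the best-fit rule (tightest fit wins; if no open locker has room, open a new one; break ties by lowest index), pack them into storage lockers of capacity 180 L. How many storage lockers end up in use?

  165 → locker 1 (new)  [load 165/180]
  120 → locker 2 (new)  [load 120/180]
  90 → locker 3 (new)  [load 90/180]
  95 → locker 4 (new)  [load 95/180]
  70 → locker 4  [load 165/180]
  125 → locker 5 (new)  [load 125/180]
  130 → locker 6 (new)  [load 130/180]
  160 → locker 7 (new)  [load 160/180]
  150 → locker 8 (new)  [load 150/180]
  45 → locker 6  [load 175/180]
8 storage lockers opened.

8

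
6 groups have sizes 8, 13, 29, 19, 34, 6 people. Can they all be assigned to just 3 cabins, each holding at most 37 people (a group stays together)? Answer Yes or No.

No

Total = 109 people; ⌈109/37⌉ = 3.
The bound of 3 does not rule out 3, but exhaustive search shows no assignment into 3 cabins of capacity 37 people exists — the minimum is 4.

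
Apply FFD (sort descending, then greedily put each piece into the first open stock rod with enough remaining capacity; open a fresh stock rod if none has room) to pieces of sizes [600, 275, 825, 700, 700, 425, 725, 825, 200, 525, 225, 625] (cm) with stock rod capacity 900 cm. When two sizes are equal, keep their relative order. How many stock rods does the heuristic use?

Sorted descending: 825, 825, 725, 700, 700, 625, 600, 525, 425, 275, 225, 200.
  825 → stock rod 1 (new)  [load 825/900]
  825 → stock rod 2 (new)  [load 825/900]
  725 → stock rod 3 (new)  [load 725/900]
  700 → stock rod 4 (new)  [load 700/900]
  700 → stock rod 5 (new)  [load 700/900]
  625 → stock rod 6 (new)  [load 625/900]
  600 → stock rod 7 (new)  [load 600/900]
  525 → stock rod 8 (new)  [load 525/900]
  425 → stock rod 9 (new)  [load 425/900]
  275 → stock rod 6  [load 900/900]
  225 → stock rod 7  [load 825/900]
  200 → stock rod 4  [load 900/900]
9 stock rods opened.

9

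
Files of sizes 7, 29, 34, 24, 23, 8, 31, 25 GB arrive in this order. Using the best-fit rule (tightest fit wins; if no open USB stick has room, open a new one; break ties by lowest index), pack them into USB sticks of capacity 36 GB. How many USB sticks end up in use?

6

  7 → USB stick 1 (new)  [load 7/36]
  29 → USB stick 1  [load 36/36]
  34 → USB stick 2 (new)  [load 34/36]
  24 → USB stick 3 (new)  [load 24/36]
  23 → USB stick 4 (new)  [load 23/36]
  8 → USB stick 3  [load 32/36]
  31 → USB stick 5 (new)  [load 31/36]
  25 → USB stick 6 (new)  [load 25/36]
6 USB sticks opened.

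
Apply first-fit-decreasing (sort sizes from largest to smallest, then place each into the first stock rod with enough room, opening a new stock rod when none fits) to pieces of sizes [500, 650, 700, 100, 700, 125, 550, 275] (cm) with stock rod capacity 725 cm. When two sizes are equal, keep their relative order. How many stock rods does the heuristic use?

6

Sorted descending: 700, 700, 650, 550, 500, 275, 125, 100.
  700 → stock rod 1 (new)  [load 700/725]
  700 → stock rod 2 (new)  [load 700/725]
  650 → stock rod 3 (new)  [load 650/725]
  550 → stock rod 4 (new)  [load 550/725]
  500 → stock rod 5 (new)  [load 500/725]
  275 → stock rod 6 (new)  [load 275/725]
  125 → stock rod 4  [load 675/725]
  100 → stock rod 5  [load 600/725]
6 stock rods opened.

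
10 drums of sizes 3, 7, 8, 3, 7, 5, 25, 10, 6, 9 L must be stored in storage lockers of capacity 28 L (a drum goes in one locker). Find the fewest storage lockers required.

Total = 25 + 10 + 9 + 8 + 7 + 7 + 6 + 5 + 3 + 3 = 83 L.
Lower bound: ⌈83/28⌉ = 3 storage lockers.
A packing using 3 storage lockers:
  locker 1: 25 + 3 = 28
  locker 2: 10 + 9 + 8 = 27
  locker 3: 7 + 7 + 6 + 5 + 3 = 28
This matches the lower bound, so 3 is optimal.

3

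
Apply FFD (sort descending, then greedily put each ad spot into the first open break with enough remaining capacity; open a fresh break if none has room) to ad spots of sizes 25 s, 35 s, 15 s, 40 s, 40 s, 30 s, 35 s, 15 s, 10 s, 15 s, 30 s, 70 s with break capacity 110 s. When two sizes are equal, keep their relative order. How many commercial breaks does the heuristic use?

4

Sorted descending: 70, 40, 40, 35, 35, 30, 30, 25, 15, 15, 15, 10.
  70 → break 1 (new)  [load 70/110]
  40 → break 1  [load 110/110]
  40 → break 2 (new)  [load 40/110]
  35 → break 2  [load 75/110]
  35 → break 2  [load 110/110]
  30 → break 3 (new)  [load 30/110]
  30 → break 3  [load 60/110]
  25 → break 3  [load 85/110]
  15 → break 3  [load 100/110]
  15 → break 4 (new)  [load 15/110]
  15 → break 4  [load 30/110]
  10 → break 3  [load 110/110]
4 commercial breaks opened.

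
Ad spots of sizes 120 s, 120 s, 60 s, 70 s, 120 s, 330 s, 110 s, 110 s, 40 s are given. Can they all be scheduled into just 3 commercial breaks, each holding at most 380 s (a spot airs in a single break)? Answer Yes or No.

A valid assignment using 3 commercial breaks:
  break 1: 330 + 40 = 370
  break 2: 120 + 120 + 120 = 360
  break 3: 110 + 110 + 70 + 60 = 350
Every load is within 380 s, so 3 commercial breaks suffice.

Yes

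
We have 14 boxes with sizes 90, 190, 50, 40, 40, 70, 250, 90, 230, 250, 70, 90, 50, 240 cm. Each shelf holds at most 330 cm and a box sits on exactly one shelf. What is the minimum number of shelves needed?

6

Total = 250 + 250 + 240 + 230 + 190 + 90 + 90 + 90 + 70 + 70 + 50 + 50 + 40 + 40 = 1750 cm.
Lower bound: ⌈1750/330⌉ = 6 shelves.
A packing using 6 shelves:
  shelf 1: 250 + 70 = 320
  shelf 2: 250 + 70 = 320
  shelf 3: 240 + 90 = 330
  shelf 4: 230 + 90 = 320
  shelf 5: 190 + 90 + 50 = 330
  shelf 6: 50 + 40 + 40 = 130
This matches the lower bound, so 6 is optimal.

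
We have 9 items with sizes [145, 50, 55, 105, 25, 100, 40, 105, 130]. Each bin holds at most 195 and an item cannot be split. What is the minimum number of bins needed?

Total = 145 + 130 + 105 + 105 + 100 + 55 + 50 + 40 + 25 = 755.
Lower bound: ⌈755/195⌉ = 4 bins.
Also, 5 items each exceed 195/2, and no two of those can share a bin, so at least 5 bins are needed.
A packing using 5 bins:
  bin 1: 145 + 50 = 195
  bin 2: 130 + 55 = 185
  bin 3: 105 + 40 + 25 = 170
  bin 4: 105 = 105
  bin 5: 100 = 100
This matches the lower bound, so 5 is optimal.

5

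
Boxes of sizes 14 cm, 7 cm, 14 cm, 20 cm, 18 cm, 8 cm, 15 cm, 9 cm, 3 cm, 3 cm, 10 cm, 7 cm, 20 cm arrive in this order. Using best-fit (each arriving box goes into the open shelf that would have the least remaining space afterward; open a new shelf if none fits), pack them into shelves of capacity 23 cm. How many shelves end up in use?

  14 → shelf 1 (new)  [load 14/23]
  7 → shelf 1  [load 21/23]
  14 → shelf 2 (new)  [load 14/23]
  20 → shelf 3 (new)  [load 20/23]
  18 → shelf 4 (new)  [load 18/23]
  8 → shelf 2  [load 22/23]
  15 → shelf 5 (new)  [load 15/23]
  9 → shelf 6 (new)  [load 9/23]
  3 → shelf 3  [load 23/23]
  3 → shelf 4  [load 21/23]
  10 → shelf 6  [load 19/23]
  7 → shelf 5  [load 22/23]
  20 → shelf 7 (new)  [load 20/23]
7 shelves opened.

7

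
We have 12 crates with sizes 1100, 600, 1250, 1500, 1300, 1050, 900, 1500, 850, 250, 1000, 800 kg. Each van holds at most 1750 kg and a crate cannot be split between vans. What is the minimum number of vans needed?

9

Total = 1500 + 1500 + 1300 + 1250 + 1100 + 1050 + 1000 + 900 + 850 + 800 + 600 + 250 = 12100 kg.
Lower bound: ⌈12100/1750⌉ = 7 vans.
Also, 8 crates each exceed 875 kg, and no two of those can share a van, so at least 8 vans are needed.
A packing using 9 vans:
  van 1: 1500 + 250 = 1750
  van 2: 1500 = 1500
  van 3: 1300 = 1300
  van 4: 1250 = 1250
  van 5: 1100 + 600 = 1700
  van 6: 1050 = 1050
  van 7: 1000 = 1000
  van 8: 900 + 850 = 1750
  van 9: 800 = 800
No arrangement into 8 vans stays within capacity, so 9 is optimal.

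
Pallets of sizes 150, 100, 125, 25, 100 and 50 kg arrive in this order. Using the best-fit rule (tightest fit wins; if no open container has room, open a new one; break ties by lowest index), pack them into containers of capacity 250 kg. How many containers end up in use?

  150 → container 1 (new)  [load 150/250]
  100 → container 1  [load 250/250]
  125 → container 2 (new)  [load 125/250]
  25 → container 2  [load 150/250]
  100 → container 2  [load 250/250]
  50 → container 3 (new)  [load 50/250]
3 containers opened.

3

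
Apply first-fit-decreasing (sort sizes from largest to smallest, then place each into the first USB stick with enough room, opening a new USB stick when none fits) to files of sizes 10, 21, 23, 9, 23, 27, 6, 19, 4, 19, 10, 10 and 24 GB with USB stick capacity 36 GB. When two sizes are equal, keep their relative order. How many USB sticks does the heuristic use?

7

Sorted descending: 27, 24, 23, 23, 21, 19, 19, 10, 10, 10, 9, 6, 4.
  27 → USB stick 1 (new)  [load 27/36]
  24 → USB stick 2 (new)  [load 24/36]
  23 → USB stick 3 (new)  [load 23/36]
  23 → USB stick 4 (new)  [load 23/36]
  21 → USB stick 5 (new)  [load 21/36]
  19 → USB stick 6 (new)  [load 19/36]
  19 → USB stick 7 (new)  [load 19/36]
  10 → USB stick 2  [load 34/36]
  10 → USB stick 3  [load 33/36]
  10 → USB stick 4  [load 33/36]
  9 → USB stick 1  [load 36/36]
  6 → USB stick 5  [load 27/36]
  4 → USB stick 5  [load 31/36]
7 USB sticks opened.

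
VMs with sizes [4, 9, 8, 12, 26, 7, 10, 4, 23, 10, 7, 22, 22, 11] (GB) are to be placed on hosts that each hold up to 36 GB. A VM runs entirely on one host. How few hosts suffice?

5

Total = 26 + 23 + 22 + 22 + 12 + 11 + 10 + 10 + 9 + 8 + 7 + 7 + 4 + 4 = 175 GB.
Lower bound: ⌈175/36⌉ = 5 hosts.
A packing using 5 hosts:
  host 1: 26 + 10 = 36
  host 2: 23 + 12 = 35
  host 3: 22 + 11 = 33
  host 4: 22 + 10 + 4 = 36
  host 5: 9 + 8 + 7 + 7 + 4 = 35
This matches the lower bound, so 5 is optimal.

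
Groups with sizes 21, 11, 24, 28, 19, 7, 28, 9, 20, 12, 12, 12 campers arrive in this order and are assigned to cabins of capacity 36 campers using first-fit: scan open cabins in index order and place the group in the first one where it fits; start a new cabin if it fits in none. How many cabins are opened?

7

  21 → cabin 1 (new)  [load 21/36]
  11 → cabin 1  [load 32/36]
  24 → cabin 2 (new)  [load 24/36]
  28 → cabin 3 (new)  [load 28/36]
  19 → cabin 4 (new)  [load 19/36]
  7 → cabin 2  [load 31/36]
  28 → cabin 5 (new)  [load 28/36]
  9 → cabin 4  [load 28/36]
  20 → cabin 6 (new)  [load 20/36]
  12 → cabin 6  [load 32/36]
  12 → cabin 7 (new)  [load 12/36]
  12 → cabin 7  [load 24/36]
7 cabins opened.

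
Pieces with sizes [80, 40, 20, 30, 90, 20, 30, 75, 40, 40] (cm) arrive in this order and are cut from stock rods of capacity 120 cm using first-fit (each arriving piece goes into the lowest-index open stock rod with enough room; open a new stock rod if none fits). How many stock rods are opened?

5

  80 → stock rod 1 (new)  [load 80/120]
  40 → stock rod 1  [load 120/120]
  20 → stock rod 2 (new)  [load 20/120]
  30 → stock rod 2  [load 50/120]
  90 → stock rod 3 (new)  [load 90/120]
  20 → stock rod 2  [load 70/120]
  30 → stock rod 2  [load 100/120]
  75 → stock rod 4 (new)  [load 75/120]
  40 → stock rod 4  [load 115/120]
  40 → stock rod 5 (new)  [load 40/120]
5 stock rods opened.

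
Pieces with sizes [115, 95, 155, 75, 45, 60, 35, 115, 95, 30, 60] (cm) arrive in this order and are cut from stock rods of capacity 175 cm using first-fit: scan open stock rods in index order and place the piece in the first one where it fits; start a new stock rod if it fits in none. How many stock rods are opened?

6

  115 → stock rod 1 (new)  [load 115/175]
  95 → stock rod 2 (new)  [load 95/175]
  155 → stock rod 3 (new)  [load 155/175]
  75 → stock rod 2  [load 170/175]
  45 → stock rod 1  [load 160/175]
  60 → stock rod 4 (new)  [load 60/175]
  35 → stock rod 4  [load 95/175]
  115 → stock rod 5 (new)  [load 115/175]
  95 → stock rod 6 (new)  [load 95/175]
  30 → stock rod 4  [load 125/175]
  60 → stock rod 5  [load 175/175]
6 stock rods opened.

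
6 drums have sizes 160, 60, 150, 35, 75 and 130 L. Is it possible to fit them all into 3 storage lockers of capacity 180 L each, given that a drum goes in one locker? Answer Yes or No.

Total = 610 L; ⌈610/180⌉ = 4.
At least 4 storage lockers are required, but only 3 are allowed.

No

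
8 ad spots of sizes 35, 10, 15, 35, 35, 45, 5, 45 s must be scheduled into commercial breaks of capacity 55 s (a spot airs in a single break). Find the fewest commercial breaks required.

Total = 45 + 45 + 35 + 35 + 35 + 15 + 10 + 5 = 225 s.
Lower bound: ⌈225/55⌉ = 5 commercial breaks.
A packing using 5 commercial breaks:
  break 1: 45 + 10 = 55
  break 2: 45 + 5 = 50
  break 3: 35 + 15 = 50
  break 4: 35 = 35
  break 5: 35 = 35
This matches the lower bound, so 5 is optimal.

5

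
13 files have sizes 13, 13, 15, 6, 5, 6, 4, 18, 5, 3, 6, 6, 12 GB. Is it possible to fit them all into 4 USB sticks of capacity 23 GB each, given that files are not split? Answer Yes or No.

Total = 112 GB; ⌈112/23⌉ = 5.
At least 5 USB sticks are required, but only 4 are allowed.

No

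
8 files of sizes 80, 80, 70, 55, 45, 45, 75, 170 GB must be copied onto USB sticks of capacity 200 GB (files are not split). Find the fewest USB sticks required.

4

Total = 170 + 80 + 80 + 75 + 70 + 55 + 45 + 45 = 620 GB.
Lower bound: ⌈620/200⌉ = 4 USB sticks.
A packing using 4 USB sticks:
  USB stick 1: 170 = 170
  USB stick 2: 80 + 80 = 160
  USB stick 3: 75 + 70 + 55 = 200
  USB stick 4: 45 + 45 = 90
This matches the lower bound, so 4 is optimal.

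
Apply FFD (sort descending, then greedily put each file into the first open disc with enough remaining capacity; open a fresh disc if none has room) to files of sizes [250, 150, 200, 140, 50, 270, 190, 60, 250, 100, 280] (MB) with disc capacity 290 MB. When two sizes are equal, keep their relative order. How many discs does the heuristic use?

Sorted descending: 280, 270, 250, 250, 200, 190, 150, 140, 100, 60, 50.
  280 → disc 1 (new)  [load 280/290]
  270 → disc 2 (new)  [load 270/290]
  250 → disc 3 (new)  [load 250/290]
  250 → disc 4 (new)  [load 250/290]
  200 → disc 5 (new)  [load 200/290]
  190 → disc 6 (new)  [load 190/290]
  150 → disc 7 (new)  [load 150/290]
  140 → disc 7  [load 290/290]
  100 → disc 6  [load 290/290]
  60 → disc 5  [load 260/290]
  50 → disc 8 (new)  [load 50/290]
8 discs opened.

8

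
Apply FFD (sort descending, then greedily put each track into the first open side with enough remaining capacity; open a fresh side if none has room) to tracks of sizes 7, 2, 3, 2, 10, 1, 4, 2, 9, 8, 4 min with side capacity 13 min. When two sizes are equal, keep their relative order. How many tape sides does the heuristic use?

4

Sorted descending: 10, 9, 8, 7, 4, 4, 3, 2, 2, 2, 1.
  10 → side 1 (new)  [load 10/13]
  9 → side 2 (new)  [load 9/13]
  8 → side 3 (new)  [load 8/13]
  7 → side 4 (new)  [load 7/13]
  4 → side 2  [load 13/13]
  4 → side 3  [load 12/13]
  3 → side 1  [load 13/13]
  2 → side 4  [load 9/13]
  2 → side 4  [load 11/13]
  2 → side 4  [load 13/13]
  1 → side 3  [load 13/13]
4 tape sides opened.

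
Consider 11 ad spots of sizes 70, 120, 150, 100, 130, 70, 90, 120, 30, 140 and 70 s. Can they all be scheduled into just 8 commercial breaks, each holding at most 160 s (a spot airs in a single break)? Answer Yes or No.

A valid assignment using 8 commercial breaks:
  break 1: 150 = 150
  break 2: 140 = 140
  break 3: 130 + 30 = 160
  break 4: 120 = 120
  break 5: 120 = 120
  break 6: 100 = 100
  break 7: 90 + 70 = 160
  break 8: 70 + 70 = 140
Every load is within 160 s, so 8 commercial breaks suffice.

Yes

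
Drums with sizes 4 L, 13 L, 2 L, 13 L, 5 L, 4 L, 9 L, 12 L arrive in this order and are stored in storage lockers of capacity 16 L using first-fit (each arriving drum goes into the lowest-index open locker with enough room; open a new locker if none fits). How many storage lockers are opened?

  4 → locker 1 (new)  [load 4/16]
  13 → locker 2 (new)  [load 13/16]
  2 → locker 1  [load 6/16]
  13 → locker 3 (new)  [load 13/16]
  5 → locker 1  [load 11/16]
  4 → locker 1  [load 15/16]
  9 → locker 4 (new)  [load 9/16]
  12 → locker 5 (new)  [load 12/16]
5 storage lockers opened.

5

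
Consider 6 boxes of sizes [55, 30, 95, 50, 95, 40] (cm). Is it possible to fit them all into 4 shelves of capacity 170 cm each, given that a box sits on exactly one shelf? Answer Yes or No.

A valid assignment using 3 shelves:
  shelf 1: 95 + 55 = 150
  shelf 2: 95 + 50 = 145
  shelf 3: 40 + 30 = 70
That uses only 3 ≤ 4, so 4 shelves are enough.

Yes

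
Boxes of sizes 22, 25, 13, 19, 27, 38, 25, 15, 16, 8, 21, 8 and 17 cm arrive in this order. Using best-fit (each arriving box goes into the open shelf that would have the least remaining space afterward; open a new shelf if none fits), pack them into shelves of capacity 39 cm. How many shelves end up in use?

  22 → shelf 1 (new)  [load 22/39]
  25 → shelf 2 (new)  [load 25/39]
  13 → shelf 2  [load 38/39]
  19 → shelf 3 (new)  [load 19/39]
  27 → shelf 4 (new)  [load 27/39]
  38 → shelf 5 (new)  [load 38/39]
  25 → shelf 6 (new)  [load 25/39]
  15 → shelf 1  [load 37/39]
  16 → shelf 3  [load 35/39]
  8 → shelf 4  [load 35/39]
  21 → shelf 7 (new)  [load 21/39]
  8 → shelf 6  [load 33/39]
  17 → shelf 7  [load 38/39]
7 shelves opened.

7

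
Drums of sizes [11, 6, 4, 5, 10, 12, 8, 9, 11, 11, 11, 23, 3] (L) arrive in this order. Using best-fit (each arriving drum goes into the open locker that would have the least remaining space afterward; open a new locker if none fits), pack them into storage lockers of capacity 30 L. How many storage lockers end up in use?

  11 → locker 1 (new)  [load 11/30]
  6 → locker 1  [load 17/30]
  4 → locker 1  [load 21/30]
  5 → locker 1  [load 26/30]
  10 → locker 2 (new)  [load 10/30]
  12 → locker 2  [load 22/30]
  8 → locker 2  [load 30/30]
  9 → locker 3 (new)  [load 9/30]
  11 → locker 3  [load 20/30]
  11 → locker 4 (new)  [load 11/30]
  11 → locker 4  [load 22/30]
  23 → locker 5 (new)  [load 23/30]
  3 → locker 1  [load 29/30]
5 storage lockers opened.

5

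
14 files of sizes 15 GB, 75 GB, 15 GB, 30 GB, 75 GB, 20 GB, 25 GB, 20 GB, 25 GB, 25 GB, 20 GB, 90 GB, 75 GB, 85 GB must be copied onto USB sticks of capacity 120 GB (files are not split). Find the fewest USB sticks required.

Total = 90 + 85 + 75 + 75 + 75 + 30 + 25 + 25 + 25 + 20 + 20 + 20 + 15 + 15 = 595 GB.
Lower bound: ⌈595/120⌉ = 5 USB sticks.
A packing using 5 USB sticks:
  USB stick 1: 90 + 30 = 120
  USB stick 2: 85 + 20 + 15 = 120
  USB stick 3: 75 + 25 + 20 = 120
  USB stick 4: 75 + 25 + 20 = 120
  USB stick 5: 75 + 25 + 15 = 115
This matches the lower bound, so 5 is optimal.

5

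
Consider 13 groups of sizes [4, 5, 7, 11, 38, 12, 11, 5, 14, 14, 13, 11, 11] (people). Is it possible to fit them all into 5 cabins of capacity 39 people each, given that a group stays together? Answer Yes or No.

A valid assignment using 5 cabins:
  cabin 1: 38 = 38
  cabin 2: 14 + 14 + 11 = 39
  cabin 3: 13 + 12 + 11 = 36
  cabin 4: 11 + 11 + 7 + 5 + 5 = 39
  cabin 5: 4 = 4
Every load is within 39 people, so 5 cabins suffice.

Yes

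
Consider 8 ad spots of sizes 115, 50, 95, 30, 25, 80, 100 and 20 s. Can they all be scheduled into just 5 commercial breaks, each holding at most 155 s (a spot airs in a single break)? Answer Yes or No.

Yes

A valid assignment using 4 commercial breaks:
  break 1: 115 + 30 = 145
  break 2: 100 + 50 = 150
  break 3: 95 + 25 + 20 = 140
  break 4: 80 = 80
That uses only 4 ≤ 5, so 5 commercial breaks are enough.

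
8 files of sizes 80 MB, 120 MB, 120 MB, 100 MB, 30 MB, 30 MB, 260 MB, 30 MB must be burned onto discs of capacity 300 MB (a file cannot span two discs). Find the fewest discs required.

Total = 260 + 120 + 120 + 100 + 80 + 30 + 30 + 30 = 770 MB.
Lower bound: ⌈770/300⌉ = 3 discs.
A packing using 3 discs:
  disc 1: 260 + 30 = 290
  disc 2: 120 + 120 + 30 + 30 = 300
  disc 3: 100 + 80 = 180
This matches the lower bound, so 3 is optimal.

3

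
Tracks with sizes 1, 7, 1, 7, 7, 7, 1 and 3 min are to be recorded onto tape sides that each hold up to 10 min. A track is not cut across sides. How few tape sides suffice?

4

Total = 7 + 7 + 7 + 7 + 3 + 1 + 1 + 1 = 34 min.
Lower bound: ⌈34/10⌉ = 4 tape sides.
A packing using 4 tape sides:
  side 1: 7 + 3 = 10
  side 2: 7 + 1 + 1 + 1 = 10
  side 3: 7 = 7
  side 4: 7 = 7
This matches the lower bound, so 4 is optimal.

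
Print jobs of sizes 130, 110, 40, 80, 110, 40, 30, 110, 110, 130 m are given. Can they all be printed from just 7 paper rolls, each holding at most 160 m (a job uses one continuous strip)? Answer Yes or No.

Yes

A valid assignment using 7 paper rolls:
  roll 1: 130 + 30 = 160
  roll 2: 130 = 130
  roll 3: 110 + 40 = 150
  roll 4: 110 + 40 = 150
  roll 5: 110 = 110
  roll 6: 110 = 110
  roll 7: 80 = 80
Every load is within 160 m, so 7 paper rolls suffice.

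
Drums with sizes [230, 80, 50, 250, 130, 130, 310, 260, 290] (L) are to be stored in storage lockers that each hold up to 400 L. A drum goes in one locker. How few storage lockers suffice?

5

Total = 310 + 290 + 260 + 250 + 230 + 130 + 130 + 80 + 50 = 1730 L.
Lower bound: ⌈1730/400⌉ = 5 storage lockers.
A packing using 5 storage lockers:
  locker 1: 310 + 80 = 390
  locker 2: 290 + 50 = 340
  locker 3: 260 + 130 = 390
  locker 4: 250 + 130 = 380
  locker 5: 230 = 230
This matches the lower bound, so 5 is optimal.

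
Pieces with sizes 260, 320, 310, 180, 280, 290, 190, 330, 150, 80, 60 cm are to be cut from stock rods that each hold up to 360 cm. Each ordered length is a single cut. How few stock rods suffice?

8

Total = 330 + 320 + 310 + 290 + 280 + 260 + 190 + 180 + 150 + 80 + 60 = 2450 cm.
Lower bound: ⌈2450/360⌉ = 7 stock rods.
A packing using 8 stock rods:
  stock rod 1: 330 = 330
  stock rod 2: 320 = 320
  stock rod 3: 310 = 310
  stock rod 4: 290 + 60 = 350
  stock rod 5: 280 + 80 = 360
  stock rod 6: 260 = 260
  stock rod 7: 190 + 150 = 340
  stock rod 8: 180 = 180
No arrangement into 7 stock rods stays within capacity, so 8 is optimal.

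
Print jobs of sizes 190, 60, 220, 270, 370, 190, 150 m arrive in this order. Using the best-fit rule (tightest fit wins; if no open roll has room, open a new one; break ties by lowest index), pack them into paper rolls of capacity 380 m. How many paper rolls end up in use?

5

  190 → roll 1 (new)  [load 190/380]
  60 → roll 1  [load 250/380]
  220 → roll 2 (new)  [load 220/380]
  270 → roll 3 (new)  [load 270/380]
  370 → roll 4 (new)  [load 370/380]
  190 → roll 5 (new)  [load 190/380]
  150 → roll 2  [load 370/380]
5 paper rolls opened.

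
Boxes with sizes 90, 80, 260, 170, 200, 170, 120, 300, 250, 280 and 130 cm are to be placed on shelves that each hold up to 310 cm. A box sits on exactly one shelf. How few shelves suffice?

8

Total = 300 + 280 + 260 + 250 + 200 + 170 + 170 + 130 + 120 + 90 + 80 = 2050 cm.
Lower bound: ⌈2050/310⌉ = 7 shelves.
A packing using 8 shelves:
  shelf 1: 300 = 300
  shelf 2: 280 = 280
  shelf 3: 260 = 260
  shelf 4: 250 = 250
  shelf 5: 200 + 90 = 290
  shelf 6: 170 + 130 = 300
  shelf 7: 170 + 120 = 290
  shelf 8: 80 = 80
No arrangement into 7 shelves stays within capacity, so 8 is optimal.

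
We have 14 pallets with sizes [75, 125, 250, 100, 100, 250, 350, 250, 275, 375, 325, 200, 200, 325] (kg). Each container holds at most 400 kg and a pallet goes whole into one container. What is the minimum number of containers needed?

Total = 375 + 350 + 325 + 325 + 275 + 250 + 250 + 250 + 200 + 200 + 125 + 100 + 100 + 75 = 3200 kg.
Lower bound: ⌈3200/400⌉ = 8 containers.
A packing using 9 containers:
  container 1: 375 = 375
  container 2: 350 = 350
  container 3: 325 + 75 = 400
  container 4: 325 = 325
  container 5: 275 + 125 = 400
  container 6: 250 + 100 = 350
  container 7: 250 + 100 = 350
  container 8: 250 = 250
  container 9: 200 + 200 = 400
No arrangement into 8 containers stays within capacity, so 9 is optimal.

9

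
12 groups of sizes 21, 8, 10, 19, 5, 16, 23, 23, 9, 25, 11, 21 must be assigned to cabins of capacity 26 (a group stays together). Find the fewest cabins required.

Total = 25 + 23 + 23 + 21 + 21 + 19 + 16 + 11 + 10 + 9 + 8 + 5 = 191.
Lower bound: ⌈191/26⌉ = 8 cabins.
A packing using 9 cabins:
  cabin 1: 25 = 25
  cabin 2: 23 = 23
  cabin 3: 23 = 23
  cabin 4: 21 + 5 = 26
  cabin 5: 21 = 21
  cabin 6: 19 = 19
  cabin 7: 16 + 10 = 26
  cabin 8: 11 + 9 = 20
  cabin 9: 8 = 8
No arrangement into 8 cabins stays within capacity, so 9 is optimal.

9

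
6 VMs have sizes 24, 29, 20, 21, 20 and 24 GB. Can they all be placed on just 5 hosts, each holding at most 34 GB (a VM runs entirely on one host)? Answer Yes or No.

No

Total = 138 GB; ⌈138/34⌉ = 5.
6 VMs each exceed half the capacity and cannot share a host, forcing at least 6 hosts.
At least 6 hosts are required, but only 5 are allowed.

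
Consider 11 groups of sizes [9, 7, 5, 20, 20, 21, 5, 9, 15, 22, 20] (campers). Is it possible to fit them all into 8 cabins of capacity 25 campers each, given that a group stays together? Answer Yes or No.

A valid assignment using 7 cabins:
  cabin 1: 22 = 22
  cabin 2: 21 = 21
  cabin 3: 20 + 5 = 25
  cabin 4: 20 + 5 = 25
  cabin 5: 20 = 20
  cabin 6: 15 + 9 = 24
  cabin 7: 9 + 7 = 16
That uses only 7 ≤ 8, so 8 cabins are enough.

Yes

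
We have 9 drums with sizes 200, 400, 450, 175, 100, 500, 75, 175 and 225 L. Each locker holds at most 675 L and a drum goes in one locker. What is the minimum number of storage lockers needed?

4

Total = 500 + 450 + 400 + 225 + 200 + 175 + 175 + 100 + 75 = 2300 L.
Lower bound: ⌈2300/675⌉ = 4 storage lockers.
A packing using 4 storage lockers:
  locker 1: 500 + 175 = 675
  locker 2: 450 + 225 = 675
  locker 3: 400 + 200 + 75 = 675
  locker 4: 175 + 100 = 275
This matches the lower bound, so 4 is optimal.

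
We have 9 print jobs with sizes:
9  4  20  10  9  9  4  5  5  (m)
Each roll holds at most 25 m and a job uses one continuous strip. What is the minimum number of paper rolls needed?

4

Total = 20 + 10 + 9 + 9 + 9 + 5 + 5 + 4 + 4 = 75 m.
Lower bound: ⌈75/25⌉ = 3 paper rolls.
A packing using 4 paper rolls:
  roll 1: 20 + 5 = 25
  roll 2: 10 + 9 + 5 = 24
  roll 3: 9 + 9 + 4 = 22
  roll 4: 4 = 4
No arrangement into 3 paper rolls stays within capacity, so 4 is optimal.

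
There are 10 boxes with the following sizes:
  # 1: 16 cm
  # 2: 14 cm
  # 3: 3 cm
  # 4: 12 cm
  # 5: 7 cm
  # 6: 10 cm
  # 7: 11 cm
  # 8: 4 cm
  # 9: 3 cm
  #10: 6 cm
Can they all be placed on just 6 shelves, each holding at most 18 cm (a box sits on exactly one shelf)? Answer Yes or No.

Yes

A valid assignment using 5 shelves:
  shelf 1: 16 = 16
  shelf 2: 14 + 4 = 18
  shelf 3: 12 + 6 = 18
  shelf 4: 11 + 7 = 18
  shelf 5: 10 + 3 + 3 = 16
That uses only 5 ≤ 6, so 6 shelves are enough.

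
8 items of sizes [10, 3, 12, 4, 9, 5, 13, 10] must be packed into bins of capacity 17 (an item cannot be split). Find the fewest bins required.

5

Total = 13 + 12 + 10 + 10 + 9 + 5 + 4 + 3 = 66.
Lower bound: ⌈66/17⌉ = 4 bins.
Also, 5 items each exceed 17/2, and no two of those can share a bin, so at least 5 bins are needed.
A packing using 5 bins:
  bin 1: 13 + 4 = 17
  bin 2: 12 + 5 = 17
  bin 3: 10 + 3 = 13
  bin 4: 10 = 10
  bin 5: 9 = 9
This matches the lower bound, so 5 is optimal.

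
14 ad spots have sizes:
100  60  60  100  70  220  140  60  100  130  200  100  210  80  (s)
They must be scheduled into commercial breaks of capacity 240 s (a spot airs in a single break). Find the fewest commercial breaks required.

8

Total = 220 + 210 + 200 + 140 + 130 + 100 + 100 + 100 + 100 + 80 + 70 + 60 + 60 + 60 = 1630 s.
Lower bound: ⌈1630/240⌉ = 7 commercial breaks.
A packing using 8 commercial breaks:
  break 1: 220 = 220
  break 2: 210 = 210
  break 3: 200 = 200
  break 4: 140 + 100 = 240
  break 5: 130 + 100 = 230
  break 6: 100 + 100 = 200
  break 7: 80 + 70 + 60 = 210
  break 8: 60 + 60 = 120
No arrangement into 7 commercial breaks stays within capacity, so 8 is optimal.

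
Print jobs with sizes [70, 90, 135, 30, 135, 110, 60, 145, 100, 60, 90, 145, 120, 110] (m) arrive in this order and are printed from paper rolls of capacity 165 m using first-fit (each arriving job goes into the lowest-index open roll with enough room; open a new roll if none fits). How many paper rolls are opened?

  70 → roll 1 (new)  [load 70/165]
  90 → roll 1  [load 160/165]
  135 → roll 2 (new)  [load 135/165]
  30 → roll 2  [load 165/165]
  135 → roll 3 (new)  [load 135/165]
  110 → roll 4 (new)  [load 110/165]
  60 → roll 5 (new)  [load 60/165]
  145 → roll 6 (new)  [load 145/165]
  100 → roll 5  [load 160/165]
  60 → roll 7 (new)  [load 60/165]
  90 → roll 7  [load 150/165]
  145 → roll 8 (new)  [load 145/165]
  120 → roll 9 (new)  [load 120/165]
  110 → roll 10 (new)  [load 110/165]
10 paper rolls opened.

10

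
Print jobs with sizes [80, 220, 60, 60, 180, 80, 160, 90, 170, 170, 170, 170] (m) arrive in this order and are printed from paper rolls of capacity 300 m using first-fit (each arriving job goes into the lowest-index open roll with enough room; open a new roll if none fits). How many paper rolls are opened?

  80 → roll 1 (new)  [load 80/300]
  220 → roll 1  [load 300/300]
  60 → roll 2 (new)  [load 60/300]
  60 → roll 2  [load 120/300]
  180 → roll 2  [load 300/300]
  80 → roll 3 (new)  [load 80/300]
  160 → roll 3  [load 240/300]
  90 → roll 4 (new)  [load 90/300]
  170 → roll 4  [load 260/300]
  170 → roll 5 (new)  [load 170/300]
  170 → roll 6 (new)  [load 170/300]
  170 → roll 7 (new)  [load 170/300]
7 paper rolls opened.

7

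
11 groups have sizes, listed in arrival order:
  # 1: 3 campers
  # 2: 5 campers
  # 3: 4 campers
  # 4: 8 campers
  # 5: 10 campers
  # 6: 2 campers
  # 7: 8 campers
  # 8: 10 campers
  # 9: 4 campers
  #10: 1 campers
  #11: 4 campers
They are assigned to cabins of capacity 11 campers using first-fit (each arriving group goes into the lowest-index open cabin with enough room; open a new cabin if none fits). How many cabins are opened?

  3 → cabin 1 (new)  [load 3/11]
  5 → cabin 1  [load 8/11]
  4 → cabin 2 (new)  [load 4/11]
  8 → cabin 3 (new)  [load 8/11]
  10 → cabin 4 (new)  [load 10/11]
  2 → cabin 1  [load 10/11]
  8 → cabin 5 (new)  [load 8/11]
  10 → cabin 6 (new)  [load 10/11]
  4 → cabin 2  [load 8/11]
  1 → cabin 1  [load 11/11]
  4 → cabin 7 (new)  [load 4/11]
7 cabins opened.

7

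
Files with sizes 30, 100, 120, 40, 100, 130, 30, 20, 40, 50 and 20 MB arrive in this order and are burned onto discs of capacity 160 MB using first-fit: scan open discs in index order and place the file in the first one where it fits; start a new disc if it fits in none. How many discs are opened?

5

  30 → disc 1 (new)  [load 30/160]
  100 → disc 1  [load 130/160]
  120 → disc 2 (new)  [load 120/160]
  40 → disc 2  [load 160/160]
  100 → disc 3 (new)  [load 100/160]
  130 → disc 4 (new)  [load 130/160]
  30 → disc 1  [load 160/160]
  20 → disc 3  [load 120/160]
  40 → disc 3  [load 160/160]
  50 → disc 5 (new)  [load 50/160]
  20 → disc 4  [load 150/160]
5 discs opened.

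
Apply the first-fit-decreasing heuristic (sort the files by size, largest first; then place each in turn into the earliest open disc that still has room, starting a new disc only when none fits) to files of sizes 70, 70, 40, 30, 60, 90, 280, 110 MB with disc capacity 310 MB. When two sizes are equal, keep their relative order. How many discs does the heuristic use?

Sorted descending: 280, 110, 90, 70, 70, 60, 40, 30.
  280 → disc 1 (new)  [load 280/310]
  110 → disc 2 (new)  [load 110/310]
  90 → disc 2  [load 200/310]
  70 → disc 2  [load 270/310]
  70 → disc 3 (new)  [load 70/310]
  60 → disc 3  [load 130/310]
  40 → disc 2  [load 310/310]
  30 → disc 1  [load 310/310]
3 discs opened.

3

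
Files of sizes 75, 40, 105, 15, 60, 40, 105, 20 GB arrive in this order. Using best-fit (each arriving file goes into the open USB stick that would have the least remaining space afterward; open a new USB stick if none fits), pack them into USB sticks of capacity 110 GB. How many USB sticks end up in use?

5

  75 → USB stick 1 (new)  [load 75/110]
  40 → USB stick 2 (new)  [load 40/110]
  105 → USB stick 3 (new)  [load 105/110]
  15 → USB stick 1  [load 90/110]
  60 → USB stick 2  [load 100/110]
  40 → USB stick 4 (new)  [load 40/110]
  105 → USB stick 5 (new)  [load 105/110]
  20 → USB stick 1  [load 110/110]
5 USB sticks opened.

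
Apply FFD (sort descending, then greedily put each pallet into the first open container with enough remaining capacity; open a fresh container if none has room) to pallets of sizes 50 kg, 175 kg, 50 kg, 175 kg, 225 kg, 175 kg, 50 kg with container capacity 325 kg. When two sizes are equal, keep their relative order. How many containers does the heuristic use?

Sorted descending: 225, 175, 175, 175, 50, 50, 50.
  225 → container 1 (new)  [load 225/325]
  175 → container 2 (new)  [load 175/325]
  175 → container 3 (new)  [load 175/325]
  175 → container 4 (new)  [load 175/325]
  50 → container 1  [load 275/325]
  50 → container 1  [load 325/325]
  50 → container 2  [load 225/325]
4 containers opened.

4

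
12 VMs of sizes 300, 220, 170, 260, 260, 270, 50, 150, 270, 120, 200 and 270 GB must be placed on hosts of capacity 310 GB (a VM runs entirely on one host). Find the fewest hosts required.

Total = 300 + 270 + 270 + 270 + 260 + 260 + 220 + 200 + 170 + 150 + 120 + 50 = 2540 GB.
Lower bound: ⌈2540/310⌉ = 9 hosts.
A packing using 10 hosts:
  host 1: 300 = 300
  host 2: 270 = 270
  host 3: 270 = 270
  host 4: 270 = 270
  host 5: 260 + 50 = 310
  host 6: 260 = 260
  host 7: 220 = 220
  host 8: 200 = 200
  host 9: 170 + 120 = 290
  host 10: 150 = 150
No arrangement into 9 hosts stays within capacity, so 10 is optimal.

10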